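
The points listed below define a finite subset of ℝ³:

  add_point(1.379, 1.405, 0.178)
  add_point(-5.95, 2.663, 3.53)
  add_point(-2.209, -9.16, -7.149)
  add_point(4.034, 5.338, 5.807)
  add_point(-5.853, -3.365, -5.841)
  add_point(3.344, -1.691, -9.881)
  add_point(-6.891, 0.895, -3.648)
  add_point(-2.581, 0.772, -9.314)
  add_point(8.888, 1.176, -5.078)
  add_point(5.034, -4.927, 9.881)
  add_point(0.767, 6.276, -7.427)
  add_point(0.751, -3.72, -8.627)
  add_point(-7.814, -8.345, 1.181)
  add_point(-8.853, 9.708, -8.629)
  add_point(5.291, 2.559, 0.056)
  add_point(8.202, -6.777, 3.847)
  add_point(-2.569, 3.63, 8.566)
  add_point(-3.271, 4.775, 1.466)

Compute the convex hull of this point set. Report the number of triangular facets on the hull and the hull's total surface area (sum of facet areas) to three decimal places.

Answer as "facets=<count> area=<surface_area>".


Hull vertices (13/18): indices [1, 2, 3, 4, 5, 7, 8, 9, 10, 12, 13, 15, 16].

Facet areas (half cross-product norm):
  f1: (p15, p5, p8) → 46.4445
  f2: (p15, p5, p2) → 70.7665
  f3: (p15, p3, p8) → 67.6565
  f4: (p15, p3, p9) → 39.1352
  f5: (p15, p12, p2) → 75.1751
  f6: (p15, p12, p9) → 55.3639
  f7: (p4, p2, p13) → 23.5560
  f8: (p4, p12, p13) → 45.8832
  f9: (p4, p12, p2) → 30.1223
  f10: (p10, p5, p13) → 37.5290
  f11: (p10, p5, p8) → 32.8197
  f12: (p10, p3, p13) → 65.5557
  f13: (p10, p3, p8) → 59.8006
  f14: (p7, p2, p13) → 32.9870
  f15: (p7, p5, p13) → 18.8266
  f16: (p7, p5, p2) → 30.1919
  f17: (p16, p3, p13) → 70.4888
  f18: (p16, p12, p9) → 82.3613
  f19: (p16, p3, p9) → 39.2575
  f20: (p1, p12, p13) → 78.9029
  f21: (p1, p16, p13) → 30.1743
  f22: (p1, p16, p12) → 31.9486
Σ area = 1064.947

Euler characteristic 13−33+22 = 2 ✓

facets=22 area=1064.947


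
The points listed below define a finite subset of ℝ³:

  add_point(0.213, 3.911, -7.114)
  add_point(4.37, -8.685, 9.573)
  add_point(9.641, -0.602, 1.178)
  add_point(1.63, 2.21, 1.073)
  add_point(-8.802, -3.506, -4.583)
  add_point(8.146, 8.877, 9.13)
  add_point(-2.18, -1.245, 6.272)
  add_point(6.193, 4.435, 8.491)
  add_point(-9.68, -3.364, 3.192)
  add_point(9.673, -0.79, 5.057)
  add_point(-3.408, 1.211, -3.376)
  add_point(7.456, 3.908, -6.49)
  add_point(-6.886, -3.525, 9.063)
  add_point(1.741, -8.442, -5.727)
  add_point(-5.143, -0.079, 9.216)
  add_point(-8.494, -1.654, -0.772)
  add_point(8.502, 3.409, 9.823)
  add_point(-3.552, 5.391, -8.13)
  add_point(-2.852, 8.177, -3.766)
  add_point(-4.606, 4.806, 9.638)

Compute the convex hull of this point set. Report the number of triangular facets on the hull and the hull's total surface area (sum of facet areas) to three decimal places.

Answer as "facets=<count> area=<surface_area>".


Points on the hull: [1, 2, 4, 5, 8, 9, 11, 12, 13, 15, 16, 17, 18, 19] (14 of 20).

Per-facet area ½‖(b−a)×(c−a)‖:
  f1: (p1, p13, p8) → 106.9680
  f2: (p4, p13, p8) → 44.7888
  f3: (p4, p13, p17) → 63.4105
  f4: (p11, p13, p17) → 73.3823
  f5: (p11, p18, p5) → 89.8496
  f6: (p11, p18, p17) → 28.8355
  f7: (p19, p18, p8) → 76.6861
  f8: (p19, p18, p5) → 90.8173
  f9: (p16, p5, p9) → 14.7450
  f10: (p16, p1, p9) → 33.8929
  f11: (p16, p19, p5) → 35.8731
  f12: (p16, p19, p1) → 82.1701
  f13: (p15, p18, p17) → 29.2311
  f14: (p15, p4, p17) → 23.0881
  f15: (p15, p18, p8) → 19.3898
  f16: (p15, p4, p8) → 7.5464
  f17: (p2, p5, p9) → 19.3700
  f18: (p2, p11, p5) → 56.5897
  f19: (p2, p11, p13) → 57.4043
  f20: (p2, p1, p9) → 18.1470
  f21: (p2, p1, p13) → 80.3931
  f22: (p12, p1, p8) → 36.2369
  f23: (p12, p19, p8) → 27.8351
  f24: (p12, p19, p1) → 52.9590
Σ area = 1169.610

Check V−E+F: 14 − 36 + 24 = 2.

facets=24 area=1169.610


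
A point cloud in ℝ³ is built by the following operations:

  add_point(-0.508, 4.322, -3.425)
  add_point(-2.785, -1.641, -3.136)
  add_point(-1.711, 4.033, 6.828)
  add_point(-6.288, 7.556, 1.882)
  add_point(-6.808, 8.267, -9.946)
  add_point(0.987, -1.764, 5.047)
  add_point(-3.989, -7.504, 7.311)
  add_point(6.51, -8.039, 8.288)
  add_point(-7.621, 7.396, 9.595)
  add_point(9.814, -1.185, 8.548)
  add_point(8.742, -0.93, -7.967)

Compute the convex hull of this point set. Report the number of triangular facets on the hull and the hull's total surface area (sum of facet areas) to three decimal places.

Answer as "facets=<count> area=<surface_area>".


Hull vertices (8/11): indices [1, 3, 4, 6, 7, 8, 9, 10].

Facet areas (half cross-product norm):
  f1: (p7, p9, p8) → 74.0748
  f2: (p10, p7, p9) → 62.9325
  f3: (p10, p4, p9) → 148.1698
  f4: (p3, p9, p8) → 74.6919
  f5: (p3, p4, p8) → 10.0637
  f6: (p3, p4, p9) → 105.7637
  f7: (p6, p7, p8) → 78.8583
  f8: (p6, p4, p8) → 150.7875
  f9: (p6, p10, p7) → 94.3767
  f10: (p1, p10, p4) → 79.2897
  f11: (p1, p6, p4) → 44.2347
  f12: (p1, p6, p10) → 67.1261
Σ area = 990.369

Check V−E+F: 8 − 18 + 12 = 2.

facets=12 area=990.369


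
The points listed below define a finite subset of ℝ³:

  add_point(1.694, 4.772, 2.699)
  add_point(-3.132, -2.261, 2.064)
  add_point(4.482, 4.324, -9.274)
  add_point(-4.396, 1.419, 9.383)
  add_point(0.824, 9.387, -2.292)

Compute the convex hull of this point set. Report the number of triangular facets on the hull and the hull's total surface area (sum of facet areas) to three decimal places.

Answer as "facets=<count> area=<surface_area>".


Hull vertices (5/5): indices [0, 1, 2, 3, 4].

Triangle areas on the boundary:
  f1: (p1, p4, p3) → 54.0028
  f2: (p1, p4, p2) → 60.7199
  f3: (p0, p4, p3) → 24.8632
  f4: (p0, p4, p2) → 31.8314
  f5: (p0, p1, p3) → 33.2778
  f6: (p0, p1, p2) → 52.5909
Σ area = 257.286

Check V−E+F: 5 − 9 + 6 = 2.

facets=6 area=257.286


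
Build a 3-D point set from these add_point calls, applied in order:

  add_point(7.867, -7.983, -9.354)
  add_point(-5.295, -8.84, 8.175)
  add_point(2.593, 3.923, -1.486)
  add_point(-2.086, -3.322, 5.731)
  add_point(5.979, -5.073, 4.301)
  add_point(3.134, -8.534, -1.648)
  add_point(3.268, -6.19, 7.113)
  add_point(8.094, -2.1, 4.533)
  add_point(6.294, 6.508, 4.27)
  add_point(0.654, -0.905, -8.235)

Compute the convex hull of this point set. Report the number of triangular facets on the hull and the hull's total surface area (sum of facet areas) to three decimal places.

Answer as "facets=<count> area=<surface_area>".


facets=16 area=596.827

Extreme-point indices: [0, 1, 2, 3, 4, 5, 6, 7, 8, 9] — 10 of 10 on the boundary.

Area of each hull facet:
  f1: (p0, p8, p7) → 62.1312
  f2: (p9, p0, p1) → 97.4422
  f3: (p9, p0, p8) → 78.2149
  f4: (p6, p8, p1) → 51.5395
  f5: (p6, p8, p7) → 26.8011
  f6: (p2, p9, p8) → 10.7609
  f7: (p5, p0, p1) → 9.4918
  f8: (p5, p6, p1) → 40.9236
  f9: (p5, p6, p0) → 24.7564
  f10: (p4, p0, p7) → 25.4546
  f11: (p4, p6, p7) → 6.1237
  f12: (p4, p6, p0) → 20.3389
  f13: (p3, p8, p1) → 13.4182
  f14: (p3, p2, p8) → 41.0404
  f15: (p3, p9, p1) → 40.5300
  f16: (p3, p2, p9) → 47.8598
Σ area = 596.827

Euler characteristic 10−24+16 = 2 ✓


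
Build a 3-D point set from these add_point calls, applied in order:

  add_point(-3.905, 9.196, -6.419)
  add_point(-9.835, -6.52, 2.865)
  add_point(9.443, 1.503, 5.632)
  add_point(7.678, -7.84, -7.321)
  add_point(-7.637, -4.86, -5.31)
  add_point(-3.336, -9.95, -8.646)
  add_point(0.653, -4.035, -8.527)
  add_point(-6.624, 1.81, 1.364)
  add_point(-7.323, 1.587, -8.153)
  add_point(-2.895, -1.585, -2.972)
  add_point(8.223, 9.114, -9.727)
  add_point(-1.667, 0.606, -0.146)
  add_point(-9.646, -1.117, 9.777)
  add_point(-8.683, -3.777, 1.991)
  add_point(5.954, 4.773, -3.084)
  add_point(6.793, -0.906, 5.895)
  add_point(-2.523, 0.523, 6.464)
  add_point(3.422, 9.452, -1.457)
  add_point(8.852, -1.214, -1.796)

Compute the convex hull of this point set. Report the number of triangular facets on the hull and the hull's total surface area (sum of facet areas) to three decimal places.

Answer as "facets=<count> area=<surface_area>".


Points on the hull: [0, 1, 2, 3, 4, 5, 8, 10, 12, 15, 17, 18] (12 of 19).

Triangle areas on the boundary:
  f1: (p12, p17, p2) → 116.1430
  f2: (p3, p5, p1) → 73.0966
  f3: (p0, p12, p17) → 86.8975
  f4: (p15, p3, p1) → 129.2005
  f5: (p15, p3, p2) → 26.2865
  f6: (p15, p12, p1) → 73.2519
  f7: (p15, p12, p2) → 20.2873
  f8: (p18, p3, p2) → 17.3232
  f9: (p8, p12, p1) → 58.9036
  f10: (p8, p0, p12) → 77.8640
  f11: (p10, p0, p17) → 42.2496
  f12: (p10, p18, p3) → 55.4854
  f13: (p10, p8, p0) → 50.5961
  f14: (p10, p17, p2) → 56.9532
  f15: (p10, p18, p2) → 49.2875
  f16: (p10, p3, p5) → 94.7892
  f17: (p10, p8, p5) → 105.2540
  f18: (p4, p5, p1) → 28.8673
  f19: (p4, p8, p1) → 25.0120
  f20: (p4, p8, p5) → 23.8720
Σ area = 1211.620

Euler: V−E+F = 12−30+20 = 2.

facets=20 area=1211.620


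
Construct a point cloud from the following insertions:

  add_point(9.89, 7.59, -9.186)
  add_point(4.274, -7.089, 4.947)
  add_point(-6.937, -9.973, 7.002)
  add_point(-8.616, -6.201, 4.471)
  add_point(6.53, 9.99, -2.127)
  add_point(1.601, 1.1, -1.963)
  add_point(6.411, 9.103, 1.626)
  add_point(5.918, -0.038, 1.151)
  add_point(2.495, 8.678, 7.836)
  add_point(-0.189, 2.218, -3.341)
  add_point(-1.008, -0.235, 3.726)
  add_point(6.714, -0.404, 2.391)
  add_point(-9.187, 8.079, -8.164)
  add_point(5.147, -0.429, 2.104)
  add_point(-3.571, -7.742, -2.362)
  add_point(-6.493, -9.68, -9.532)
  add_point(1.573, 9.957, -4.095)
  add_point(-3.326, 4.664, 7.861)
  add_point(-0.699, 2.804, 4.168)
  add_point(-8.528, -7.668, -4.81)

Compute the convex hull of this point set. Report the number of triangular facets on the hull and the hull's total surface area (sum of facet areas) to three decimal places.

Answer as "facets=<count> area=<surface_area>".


Points on the hull: [0, 1, 2, 3, 4, 6, 8, 11, 12, 15, 16, 17, 19] (13 of 20).

Area of each hull facet:
  f1: (p15, p0, p12) → 169.3644
  f2: (p19, p15, p12) → 43.6478
  f3: (p19, p15, p2) → 23.4427
  f4: (p17, p8, p12) → 60.7030
  f5: (p17, p8, p2) → 35.4965
  f6: (p1, p8, p2) → 94.3005
  f7: (p1, p15, p0) → 185.1925
  f8: (p1, p15, p2) → 95.1875
  f9: (p16, p0, p12) → 48.8414
  f10: (p16, p4, p0) → 21.7671
  f11: (p16, p8, p12) → 64.2923
  f12: (p16, p4, p8) → 28.8769
  f13: (p3, p17, p12) → 106.5070
  f14: (p3, p17, p2) → 28.0232
  f15: (p3, p19, p12) → 75.6024
  f16: (p3, p19, p2) → 20.9384
  f17: (p11, p1, p0) → 30.2183
  f18: (p11, p1, p8) → 39.0402
  f19: (p6, p4, p0) → 9.7766
  f20: (p6, p11, p0) → 54.5529
  f21: (p6, p4, p8) → 7.4473
  f22: (p6, p11, p8) → 34.8808
Σ area = 1278.100

Check V−E+F: 13 − 33 + 22 = 2.

facets=22 area=1278.100


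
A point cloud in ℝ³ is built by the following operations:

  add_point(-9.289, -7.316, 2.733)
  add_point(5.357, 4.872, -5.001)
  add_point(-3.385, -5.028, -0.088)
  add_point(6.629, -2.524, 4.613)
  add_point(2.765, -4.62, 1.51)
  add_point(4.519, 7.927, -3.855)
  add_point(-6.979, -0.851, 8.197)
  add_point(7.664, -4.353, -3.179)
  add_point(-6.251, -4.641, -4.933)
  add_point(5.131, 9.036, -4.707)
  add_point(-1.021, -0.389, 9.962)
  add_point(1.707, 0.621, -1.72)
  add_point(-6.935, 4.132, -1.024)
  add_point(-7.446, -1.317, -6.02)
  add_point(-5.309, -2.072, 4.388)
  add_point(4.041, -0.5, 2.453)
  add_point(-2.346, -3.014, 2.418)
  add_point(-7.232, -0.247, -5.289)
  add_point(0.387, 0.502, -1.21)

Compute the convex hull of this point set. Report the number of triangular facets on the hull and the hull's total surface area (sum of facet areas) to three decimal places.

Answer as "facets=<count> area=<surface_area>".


facets=20 area=735.034

Hull vertices (12/19): indices [0, 1, 3, 4, 6, 7, 8, 9, 10, 12, 13, 17].

Facet areas (half cross-product norm):
  f1: (p3, p10, p0) → 61.9750
  f2: (p3, p9, p7) → 54.8057
  f3: (p3, p10, p9) → 71.1259
  f4: (p8, p7, p0) → 58.9767
  f5: (p8, p13, p0) → 14.5058
  f6: (p8, p13, p7) → 24.3867
  f7: (p1, p9, p7) → 6.3998
  f8: (p1, p13, p7) → 67.8113
  f9: (p1, p13, p9) → 27.4548
  f10: (p12, p13, p0) → 39.5849
  f11: (p4, p7, p0) → 26.4797
  f12: (p4, p3, p0) → 22.9933
  f13: (p4, p3, p7) → 18.0907
  f14: (p6, p10, p0) → 23.9402
  f15: (p6, p12, p0) → 45.0871
  f16: (p6, p10, p9) → 57.1064
  f17: (p6, p12, p9) → 64.5249
  f18: (p17, p13, p9) → 7.8071
  f19: (p17, p12, p9) → 41.1529
  f20: (p17, p12, p13) → 0.8252
Σ area = 735.034

Euler characteristic 12−30+20 = 2 ✓


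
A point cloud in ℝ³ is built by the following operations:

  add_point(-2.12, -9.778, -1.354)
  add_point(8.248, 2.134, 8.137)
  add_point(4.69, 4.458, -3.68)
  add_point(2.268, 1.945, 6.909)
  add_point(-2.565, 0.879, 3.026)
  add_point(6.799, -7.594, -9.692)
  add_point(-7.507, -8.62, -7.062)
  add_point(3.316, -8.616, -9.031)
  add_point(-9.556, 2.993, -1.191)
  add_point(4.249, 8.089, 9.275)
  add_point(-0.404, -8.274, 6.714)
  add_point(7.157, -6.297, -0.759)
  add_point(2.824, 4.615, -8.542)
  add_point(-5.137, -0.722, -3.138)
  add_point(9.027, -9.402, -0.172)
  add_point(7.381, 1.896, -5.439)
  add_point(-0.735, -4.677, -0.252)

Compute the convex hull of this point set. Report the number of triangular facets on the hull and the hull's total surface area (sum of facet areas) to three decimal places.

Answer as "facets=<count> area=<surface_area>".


Extreme-point indices: [0, 1, 2, 5, 6, 7, 8, 9, 10, 12, 14, 15] — 12 of 17 on the boundary.

Area of each hull facet:
  f1: (p10, p9, p8) → 128.5333
  f2: (p12, p9, p8) → 120.4196
  f3: (p1, p10, p14) → 73.9660
  f4: (p1, p10, p9) → 47.2456
  f5: (p6, p10, p8) → 95.8640
  f6: (p6, p12, p8) → 92.1418
  f7: (p6, p12, p5) → 90.9564
  f8: (p15, p1, p9) → 48.9519
  f9: (p15, p12, p5) → 31.6243
  f10: (p15, p5, p14) → 50.2963
  f11: (p15, p1, p14) → 77.9935
  f12: (p7, p5, p14) → 18.3416
  f13: (p7, p6, p5) → 5.6162
  f14: (p0, p10, p14) → 44.6901
  f15: (p0, p6, p10) → 19.7274
  f16: (p0, p7, p14) → 46.3716
  f17: (p0, p7, p6) → 36.7500
  f18: (p2, p12, p9) → 16.7722
  f19: (p2, p15, p9) → 22.1076
  f20: (p2, p15, p12) → 10.5943
Σ area = 1078.964

Euler: V−E+F = 12−30+20 = 2.

facets=20 area=1078.964


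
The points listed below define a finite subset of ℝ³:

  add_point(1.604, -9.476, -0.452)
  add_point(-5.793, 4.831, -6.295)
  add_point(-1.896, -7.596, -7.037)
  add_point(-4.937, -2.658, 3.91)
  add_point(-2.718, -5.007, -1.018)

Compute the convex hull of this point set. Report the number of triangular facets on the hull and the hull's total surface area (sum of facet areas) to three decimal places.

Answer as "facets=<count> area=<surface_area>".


4 of the 5 inputs are extreme points: [0, 1, 2, 3].

Area of each hull facet:
  f1: (p3, p0, p1) → 65.7342
  f2: (p2, p0, p1) → 47.5221
  f3: (p2, p3, p1) → 69.8202
  f4: (p2, p3, p0) → 39.8640
Σ area = 222.941

Check V−E+F: 4 − 6 + 4 = 2.

facets=4 area=222.941


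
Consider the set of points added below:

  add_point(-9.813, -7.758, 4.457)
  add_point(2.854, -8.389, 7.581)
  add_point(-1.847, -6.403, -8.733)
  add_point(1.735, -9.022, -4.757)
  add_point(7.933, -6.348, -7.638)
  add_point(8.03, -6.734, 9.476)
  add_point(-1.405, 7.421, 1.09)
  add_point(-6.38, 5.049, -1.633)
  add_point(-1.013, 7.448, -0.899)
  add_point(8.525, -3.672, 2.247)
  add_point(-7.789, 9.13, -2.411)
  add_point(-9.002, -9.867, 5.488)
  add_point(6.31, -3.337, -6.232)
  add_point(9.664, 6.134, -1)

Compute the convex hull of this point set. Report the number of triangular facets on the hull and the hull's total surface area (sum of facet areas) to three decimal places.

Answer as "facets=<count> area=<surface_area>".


Extreme-point indices: [0, 1, 2, 3, 4, 5, 6, 9, 10, 11, 13] — 11 of 14 on the boundary.

Area of each hull facet:
  f1: (p2, p10, p0) → 126.2063
  f2: (p5, p9, p13) → 30.6598
  f3: (p4, p9, p13) → 53.2381
  f4: (p4, p10, p13) → 126.5035
  f5: (p4, p2, p10) → 83.8514
  f6: (p4, p5, p9) → 25.2279
  f7: (p6, p10, p13) → 26.8964
  f8: (p6, p5, p13) → 93.7921
  f9: (p6, p10, p0) → 65.6145
  f10: (p6, p5, p0) → 146.2582
  f11: (p3, p4, p2) → 21.7838
  f12: (p3, p4, p5) → 57.6877
  f13: (p11, p5, p0) → 21.3308
  f14: (p11, p2, p0) → 18.5474
  f15: (p11, p3, p2) → 44.2253
  f16: (p1, p3, p5) → 32.3395
  f17: (p1, p11, p5) → 8.3532
  f18: (p1, p11, p3) → 72.5227
Σ area = 1055.039

Euler: V−E+F = 11−27+18 = 2.

facets=18 area=1055.039


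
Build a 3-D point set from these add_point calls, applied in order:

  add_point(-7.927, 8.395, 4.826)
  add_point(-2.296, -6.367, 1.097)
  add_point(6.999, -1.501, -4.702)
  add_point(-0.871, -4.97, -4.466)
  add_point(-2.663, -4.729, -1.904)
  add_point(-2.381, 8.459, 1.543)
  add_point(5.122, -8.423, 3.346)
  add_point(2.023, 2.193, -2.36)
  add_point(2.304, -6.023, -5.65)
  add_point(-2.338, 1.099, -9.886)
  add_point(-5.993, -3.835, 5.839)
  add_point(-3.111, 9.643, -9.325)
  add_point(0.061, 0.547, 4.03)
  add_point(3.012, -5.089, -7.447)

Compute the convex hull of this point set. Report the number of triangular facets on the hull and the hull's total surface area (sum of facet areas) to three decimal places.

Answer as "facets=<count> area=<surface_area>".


facets=22 area=736.468

Hull vertices (13/14): indices [0, 1, 2, 3, 4, 5, 6, 8, 9, 10, 11, 12, 13].

Triangle areas on the boundary:
  f1: (p9, p10, p0) → 98.9878
  f2: (p11, p9, p0) → 64.4775
  f3: (p11, p9, p2) → 45.3489
  f4: (p5, p11, p0) → 31.5496
  f5: (p5, p11, p2) → 78.6282
  f6: (p12, p10, p0) → 42.4685
  f7: (p12, p6, p10) → 39.5100
  f8: (p12, p5, p0) → 27.7549
  f9: (p12, p6, p2) → 50.4082
  f10: (p12, p5, p2) → 48.6835
  f11: (p1, p6, p10) → 23.7433
  f12: (p13, p6, p2) → 32.0714
  f13: (p13, p9, p2) → 25.5508
  f14: (p13, p3, p9) → 19.6491
  f15: (p4, p1, p10) → 10.3336
  f16: (p4, p1, p3) → 4.2493
  f17: (p4, p9, p10) → 30.4072
  f18: (p4, p3, p9) → 12.0029
  f19: (p8, p1, p6) → 31.4774
  f20: (p8, p13, p6) → 6.4459
  f21: (p8, p1, p3) → 9.3123
  f22: (p8, p13, p3) → 3.4077
Σ area = 736.468

Euler: V−E+F = 13−33+22 = 2.


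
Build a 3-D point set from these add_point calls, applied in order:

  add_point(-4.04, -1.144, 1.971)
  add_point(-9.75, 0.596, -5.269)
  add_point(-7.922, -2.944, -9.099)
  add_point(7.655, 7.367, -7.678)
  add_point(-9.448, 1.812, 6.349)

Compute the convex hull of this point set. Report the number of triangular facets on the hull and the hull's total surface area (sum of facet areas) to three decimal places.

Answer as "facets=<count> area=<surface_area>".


facets=6 area=376.919

Extreme-point indices: [0, 1, 2, 3, 4] — 5 of 5 on the boundary.

Per-facet area ½‖(b−a)×(c−a)‖:
  f1: (p2, p3, p1) → 51.3279
  f2: (p4, p3, p1) → 109.7810
  f3: (p4, p2, p1) → 21.4618
  f4: (p0, p2, p3) → 100.5703
  f5: (p0, p4, p3) → 52.0204
  f6: (p0, p4, p2) → 41.7575
Σ area = 376.919

Euler: V−E+F = 5−9+6 = 2.


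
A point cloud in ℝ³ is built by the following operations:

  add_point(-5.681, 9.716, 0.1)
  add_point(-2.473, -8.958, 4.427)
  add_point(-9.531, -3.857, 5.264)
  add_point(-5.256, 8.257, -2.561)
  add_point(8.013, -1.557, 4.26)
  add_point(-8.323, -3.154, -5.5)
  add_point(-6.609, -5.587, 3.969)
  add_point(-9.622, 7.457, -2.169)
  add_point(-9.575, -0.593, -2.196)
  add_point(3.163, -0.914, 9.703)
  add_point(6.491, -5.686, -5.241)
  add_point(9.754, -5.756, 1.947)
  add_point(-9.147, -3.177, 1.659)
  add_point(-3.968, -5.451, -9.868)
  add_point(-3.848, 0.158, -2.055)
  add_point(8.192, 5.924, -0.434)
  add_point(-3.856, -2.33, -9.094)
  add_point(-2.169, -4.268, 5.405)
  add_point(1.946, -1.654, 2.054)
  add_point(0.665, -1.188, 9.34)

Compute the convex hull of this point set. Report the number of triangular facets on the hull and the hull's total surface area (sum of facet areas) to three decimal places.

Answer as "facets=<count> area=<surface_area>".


Extreme-point indices: [0, 1, 2, 3, 4, 5, 7, 8, 9, 10, 11, 13, 15, 16, 19] — 15 of 20 on the boundary.

Per-facet area ½‖(b−a)×(c−a)‖:
  f1: (p9, p1, p11) → 59.0908
  f2: (p10, p1, p11) → 49.6530
  f3: (p10, p13, p1) → 73.8552
  f4: (p15, p10, p11) → 46.0347
  f5: (p5, p13, p1) → 42.3980
  f6: (p5, p13, p7) → 29.3432
  f7: (p5, p8, p7) → 14.1679
  f8: (p2, p5, p1) → 46.9646
  f9: (p2, p5, p8) → 15.8045
  f10: (p2, p8, p7) → 30.0712
  f11: (p0, p15, p9) → 91.8985
  f12: (p0, p2, p7) → 34.1161
  f13: (p4, p9, p11) → 14.4050
  f14: (p4, p15, p11) → 20.1245
  f15: (p4, p15, p9) → 30.4657
  f16: (p3, p0, p7) → 6.7722
  f17: (p3, p0, p15) → 21.0941
  f18: (p16, p10, p13) → 18.2927
  f19: (p16, p15, p10) → 73.1514
  f20: (p16, p3, p15) → 85.1873
  f21: (p16, p13, p7) → 12.1347
  f22: (p16, p3, p7) → 27.8919
  f23: (p19, p9, p1) → 10.8423
  f24: (p19, p2, p1) → 41.0951
  f25: (p19, p0, p9) → 18.1212
  f26: (p19, p0, p2) → 80.4053
Σ area = 993.381

Euler characteristic 15−39+26 = 2 ✓

facets=26 area=993.381


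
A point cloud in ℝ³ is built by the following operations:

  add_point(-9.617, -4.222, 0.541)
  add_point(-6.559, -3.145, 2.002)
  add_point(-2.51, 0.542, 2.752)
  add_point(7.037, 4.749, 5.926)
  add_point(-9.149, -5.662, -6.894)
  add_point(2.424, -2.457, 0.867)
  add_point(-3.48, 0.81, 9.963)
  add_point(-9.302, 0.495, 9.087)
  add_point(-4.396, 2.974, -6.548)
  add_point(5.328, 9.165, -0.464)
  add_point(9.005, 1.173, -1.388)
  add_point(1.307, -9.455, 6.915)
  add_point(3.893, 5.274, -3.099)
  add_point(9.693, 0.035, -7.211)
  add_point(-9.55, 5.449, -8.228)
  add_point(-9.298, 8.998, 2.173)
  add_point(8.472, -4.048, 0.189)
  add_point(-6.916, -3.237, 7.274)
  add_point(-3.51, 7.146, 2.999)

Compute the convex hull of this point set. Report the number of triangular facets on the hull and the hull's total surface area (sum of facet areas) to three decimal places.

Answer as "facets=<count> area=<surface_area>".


facets=22 area=1167.794

13 of the 19 inputs are extreme points: [0, 3, 4, 6, 7, 9, 10, 11, 13, 14, 15, 16, 17].

Triangle areas on the boundary:
  f1: (p14, p9, p13) → 103.9819
  f2: (p4, p14, p0) → 42.3671
  f3: (p4, p14, p13) → 106.5897
  f4: (p4, p11, p0) → 48.9357
  f5: (p4, p16, p13) → 80.4668
  f6: (p4, p16, p11) → 97.5650
  f7: (p17, p11, p0) → 37.1370
  f8: (p17, p7, p0) → 16.8727
  f9: (p17, p7, p11) → 11.6984
  f10: (p3, p16, p11) → 59.4443
  f11: (p15, p14, p9) → 80.8669
  f12: (p15, p3, p9) → 58.9873
  f13: (p15, p14, p0) → 65.8798
  f14: (p15, p7, p0) → 52.6684
  f15: (p6, p7, p11) → 32.7869
  f16: (p6, p3, p11) → 69.1015
  f17: (p6, p15, p7) → 32.2639
  f18: (p6, p15, p3) → 75.8378
  f19: (p10, p16, p13) → 16.2659
  f20: (p10, p3, p16) → 22.7470
  f21: (p10, p9, p13) → 25.0116
  f22: (p10, p3, p9) → 30.3185
Σ area = 1167.794

Euler characteristic 13−33+22 = 2 ✓


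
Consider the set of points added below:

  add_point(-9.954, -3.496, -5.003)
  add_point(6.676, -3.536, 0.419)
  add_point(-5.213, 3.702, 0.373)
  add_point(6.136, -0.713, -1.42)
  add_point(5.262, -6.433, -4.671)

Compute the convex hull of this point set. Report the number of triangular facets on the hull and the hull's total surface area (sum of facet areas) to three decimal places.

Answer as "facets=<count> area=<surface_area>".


facets=6 area=260.199

5 of the 5 inputs are extreme points: [0, 1, 2, 3, 4].

Per-facet area ½‖(b−a)×(c−a)‖:
  f1: (p2, p1, p0) → 70.6603
  f2: (p4, p1, p0) → 46.1128
  f3: (p3, p2, p0) → 62.2103
  f4: (p3, p4, p0) → 51.4248
  f5: (p3, p2, p1) → 19.5579
  f6: (p3, p4, p1) → 10.2329
Σ area = 260.199

Check V−E+F: 5 − 9 + 6 = 2.


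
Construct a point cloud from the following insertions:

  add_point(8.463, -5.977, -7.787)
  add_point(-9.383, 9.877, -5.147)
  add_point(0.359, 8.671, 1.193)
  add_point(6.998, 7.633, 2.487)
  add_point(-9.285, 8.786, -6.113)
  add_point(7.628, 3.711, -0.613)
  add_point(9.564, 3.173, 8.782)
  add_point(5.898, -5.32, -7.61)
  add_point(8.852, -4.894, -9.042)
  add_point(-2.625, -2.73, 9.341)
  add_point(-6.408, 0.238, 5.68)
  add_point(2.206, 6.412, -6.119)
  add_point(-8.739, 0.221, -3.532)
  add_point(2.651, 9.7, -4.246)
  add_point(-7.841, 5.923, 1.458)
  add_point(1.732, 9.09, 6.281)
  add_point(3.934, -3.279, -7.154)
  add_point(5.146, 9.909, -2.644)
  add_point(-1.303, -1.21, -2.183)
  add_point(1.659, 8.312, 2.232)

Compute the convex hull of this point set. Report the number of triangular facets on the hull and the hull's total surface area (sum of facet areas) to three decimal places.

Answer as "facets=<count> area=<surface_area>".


Extreme-point indices: [0, 1, 3, 4, 6, 7, 8, 9, 10, 11, 12, 13, 14, 15, 17] — 15 of 20 on the boundary.

Area of each hull facet:
  f1: (p15, p9, p6) → 61.9566
  f2: (p15, p17, p1) → 69.3691
  f3: (p3, p8, p6) → 69.3614
  f4: (p3, p17, p8) → 48.7494
  f5: (p3, p15, p6) → 26.9719
  f6: (p3, p15, p17) → 19.3970
  f7: (p14, p15, p1) → 40.4295
  f8: (p14, p12, p1) → 29.3655
  f9: (p4, p12, p1) → 5.5599
  f10: (p4, p12, p8) → 83.4535
  f11: (p4, p11, p8) → 59.5831
  f12: (p7, p12, p9) → 114.6261
  f13: (p7, p12, p8) → 13.0759
  f14: (p13, p17, p8) → 24.5064
  f15: (p13, p11, p8) → 16.1670
  f16: (p13, p4, p11) → 22.3125
  f17: (p13, p17, p1) → 8.6458
  f18: (p13, p4, p1) → 8.8098
  f19: (p10, p15, p9) → 36.2281
  f20: (p10, p14, p15) → 39.5690
  f21: (p10, p12, p9) → 19.3145
  f22: (p10, p14, p12) → 27.1003
  f23: (p0, p7, p9) → 21.6602
  f24: (p0, p7, p8) → 2.2449
  f25: (p0, p9, p6) → 125.1607
  f26: (p0, p8, p6) → 15.2712
Σ area = 1008.889

Check V−E+F: 15 − 39 + 26 = 2.

facets=26 area=1008.889


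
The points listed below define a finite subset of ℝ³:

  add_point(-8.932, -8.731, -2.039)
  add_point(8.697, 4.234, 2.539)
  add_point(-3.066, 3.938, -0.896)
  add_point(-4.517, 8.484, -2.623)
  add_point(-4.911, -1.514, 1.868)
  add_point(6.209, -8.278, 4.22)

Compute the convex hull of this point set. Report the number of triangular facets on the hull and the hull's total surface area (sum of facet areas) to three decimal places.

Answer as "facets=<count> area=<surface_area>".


facets=6 area=492.238

Points on the hull: [0, 1, 3, 4, 5] (5 of 6).

Area of each hull facet:
  f1: (p3, p1, p0) → 131.3659
  f2: (p5, p1, p0) → 104.1622
  f3: (p4, p3, p0) → 41.4976
  f4: (p4, p5, p0) → 60.3834
  f5: (p4, p3, p1) → 75.3728
  f6: (p4, p5, p1) → 79.4556
Σ area = 492.238

Euler: V−E+F = 5−9+6 = 2.


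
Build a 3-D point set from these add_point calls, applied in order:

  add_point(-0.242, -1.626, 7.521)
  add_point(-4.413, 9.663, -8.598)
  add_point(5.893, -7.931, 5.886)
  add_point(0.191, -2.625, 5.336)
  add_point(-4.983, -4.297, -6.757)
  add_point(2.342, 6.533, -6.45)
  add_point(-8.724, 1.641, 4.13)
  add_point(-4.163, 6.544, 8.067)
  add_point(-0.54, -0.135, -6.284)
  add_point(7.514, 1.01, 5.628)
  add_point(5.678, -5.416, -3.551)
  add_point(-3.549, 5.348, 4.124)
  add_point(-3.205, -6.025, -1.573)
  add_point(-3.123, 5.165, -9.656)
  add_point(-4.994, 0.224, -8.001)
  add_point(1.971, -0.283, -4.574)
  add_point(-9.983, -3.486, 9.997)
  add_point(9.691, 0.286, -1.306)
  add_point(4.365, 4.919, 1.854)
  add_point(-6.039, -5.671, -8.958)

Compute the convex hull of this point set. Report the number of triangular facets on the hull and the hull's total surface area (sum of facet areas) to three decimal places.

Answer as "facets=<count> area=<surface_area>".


Points on the hull: [1, 2, 5, 6, 7, 9, 10, 12, 13, 16, 17, 18, 19] (13 of 20).

Area of each hull facet:
  f1: (p19, p13, p1) → 15.4286
  f2: (p10, p19, p13) → 70.6382
  f3: (p10, p2, p17) → 35.5703
  f4: (p10, p2, p19) → 57.2243
  f5: (p6, p7, p16) → 30.4070
  f6: (p6, p7, p1) → 60.6243
  f7: (p6, p19, p16) → 56.1885
  f8: (p6, p19, p1) → 103.1235
  f9: (p18, p7, p1) → 76.6261
  f10: (p12, p19, p16) → 43.0356
  f11: (p12, p2, p16) → 80.7219
  f12: (p12, p2, p19) → 23.7493
  f13: (p5, p18, p17) → 33.3974
  f14: (p5, p18, p1) → 28.3113
  f15: (p5, p13, p1) → 15.4983
  f16: (p5, p10, p17) → 39.9446
  f17: (p5, p10, p13) → 40.9107
  f18: (p9, p2, p17) → 33.1918
  f19: (p9, p18, p17) → 21.4018
  f20: (p9, p18, p7) → 33.1649
  f21: (p9, p7, p16) → 76.8173
  f22: (p9, p2, p16) → 76.9574
Σ area = 1052.933

Euler characteristic 13−33+22 = 2 ✓

facets=22 area=1052.933


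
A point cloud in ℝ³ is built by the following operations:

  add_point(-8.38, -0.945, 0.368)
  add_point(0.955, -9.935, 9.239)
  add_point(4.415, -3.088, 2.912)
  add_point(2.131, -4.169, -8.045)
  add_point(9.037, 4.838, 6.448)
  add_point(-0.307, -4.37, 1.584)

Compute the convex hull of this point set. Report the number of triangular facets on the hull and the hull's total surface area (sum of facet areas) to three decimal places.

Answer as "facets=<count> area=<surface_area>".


Points on the hull: [0, 1, 2, 3, 4] (5 of 6).

Facet areas (half cross-product norm):
  f1: (p1, p4, p0) → 127.5925
  f2: (p3, p4, p0) → 121.2453
  f3: (p3, p1, p0) → 105.4981
  f4: (p2, p1, p4) → 42.6248
  f5: (p2, p3, p4) → 47.1076
  f6: (p2, p3, p1) → 48.9509
Σ area = 493.019

Euler: V−E+F = 5−9+6 = 2.

facets=6 area=493.019


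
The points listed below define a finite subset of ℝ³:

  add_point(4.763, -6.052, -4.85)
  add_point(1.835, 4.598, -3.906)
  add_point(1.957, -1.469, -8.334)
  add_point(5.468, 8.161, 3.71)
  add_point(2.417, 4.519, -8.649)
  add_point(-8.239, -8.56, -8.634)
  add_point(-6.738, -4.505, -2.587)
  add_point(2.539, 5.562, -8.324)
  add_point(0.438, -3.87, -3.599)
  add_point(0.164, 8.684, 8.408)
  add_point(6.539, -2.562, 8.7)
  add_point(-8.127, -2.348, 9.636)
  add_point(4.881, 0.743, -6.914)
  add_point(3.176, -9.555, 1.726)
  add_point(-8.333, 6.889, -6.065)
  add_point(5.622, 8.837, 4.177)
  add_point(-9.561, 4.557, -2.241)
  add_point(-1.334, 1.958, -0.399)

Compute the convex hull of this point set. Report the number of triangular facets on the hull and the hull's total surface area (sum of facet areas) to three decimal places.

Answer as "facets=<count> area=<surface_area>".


Points on the hull: [0, 2, 4, 5, 7, 9, 10, 11, 12, 13, 14, 15, 16] (13 of 18).

Triangle areas on the boundary:
  f1: (p11, p5, p16) → 100.8537
  f2: (p14, p5, p16) → 33.9482
  f3: (p14, p5, p4) → 85.7343
  f4: (p9, p15, p10) → 41.7256
  f5: (p9, p11, p10) → 82.1160
  f6: (p9, p11, p16) → 87.1833
  f7: (p9, p14, p16) → 33.4900
  f8: (p9, p14, p15) → 57.8374
  f9: (p7, p14, p15) → 74.2861
  f10: (p7, p14, p4) → 6.1338
  f11: (p13, p0, p10) → 38.9229
  f12: (p13, p0, p5) → 52.4072
  f13: (p13, p11, p10) → 73.8364
  f14: (p13, p11, p5) → 117.1189
  f15: (p2, p5, p4) → 29.0144
  f16: (p2, p0, p5) → 39.7552
  f17: (p12, p2, p4) → 9.4747
  f18: (p12, p2, p0) → 12.4998
  f19: (p12, p7, p4) → 2.1653
  f20: (p12, p7, p15) → 36.5233
  f21: (p12, p15, p10) → 81.9739
  f22: (p12, p0, p10) → 50.0480
Σ area = 1147.049

Euler characteristic 13−33+22 = 2 ✓

facets=22 area=1147.049


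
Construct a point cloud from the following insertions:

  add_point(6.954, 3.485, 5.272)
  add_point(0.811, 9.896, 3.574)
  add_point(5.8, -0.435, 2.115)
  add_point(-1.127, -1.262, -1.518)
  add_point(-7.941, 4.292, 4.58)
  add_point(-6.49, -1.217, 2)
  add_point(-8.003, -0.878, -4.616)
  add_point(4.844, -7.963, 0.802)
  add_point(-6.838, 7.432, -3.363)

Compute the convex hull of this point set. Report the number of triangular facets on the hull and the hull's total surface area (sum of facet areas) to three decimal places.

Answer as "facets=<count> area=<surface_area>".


Extreme-point indices: [0, 1, 2, 3, 4, 5, 6, 7, 8] — 9 of 9 on the boundary.

Facet areas (half cross-product norm):
  f1: (p4, p7, p0) → 92.2410
  f2: (p4, p1, p0) → 46.4989
  f3: (p8, p4, p6) → 35.4794
  f4: (p8, p4, p1) → 41.3625
  f5: (p5, p7, p6) → 44.6287
  f6: (p5, p4, p6) → 20.2287
  f7: (p5, p4, p7) → 30.1880
  f8: (p3, p7, p6) → 24.0740
  f9: (p3, p8, p6) → 31.7376
  f10: (p2, p7, p0) → 9.6608
  f11: (p2, p1, p0) → 22.4624
  f12: (p2, p8, p1) → 61.3735
  f13: (p2, p3, p7) → 28.9776
  f14: (p2, p3, p8) → 36.6669
Σ area = 525.580

Euler: V−E+F = 9−21+14 = 2.

facets=14 area=525.580


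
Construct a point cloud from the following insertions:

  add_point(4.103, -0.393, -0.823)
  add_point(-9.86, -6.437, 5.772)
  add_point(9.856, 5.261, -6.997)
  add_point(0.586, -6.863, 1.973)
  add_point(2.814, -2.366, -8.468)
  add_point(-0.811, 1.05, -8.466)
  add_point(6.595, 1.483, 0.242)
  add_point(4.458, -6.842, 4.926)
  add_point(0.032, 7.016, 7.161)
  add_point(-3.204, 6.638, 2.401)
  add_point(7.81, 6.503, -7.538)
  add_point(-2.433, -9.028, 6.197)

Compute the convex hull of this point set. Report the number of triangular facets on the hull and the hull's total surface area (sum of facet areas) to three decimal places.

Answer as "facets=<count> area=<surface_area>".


Hull vertices (11/12): indices [1, 2, 3, 4, 5, 6, 7, 8, 9, 10, 11].

Per-facet area ½‖(b−a)×(c−a)‖:
  f1: (p11, p8, p1) → 63.0195
  f2: (p7, p11, p8) → 53.9969
  f3: (p9, p8, p1) → 43.1025
  f4: (p9, p5, p1) → 93.1611
  f5: (p6, p8, p2) → 41.3491
  f6: (p6, p7, p2) → 23.3235
  f7: (p6, p7, p8) → 53.9601
  f8: (p4, p11, p1) → 66.2732
  f9: (p4, p5, p1) → 45.8231
  f10: (p4, p7, p2) → 74.5178
  f11: (p10, p9, p5) → 62.9878
  f12: (p10, p4, p2) → 12.5405
  f13: (p10, p4, p5) → 24.7168
  f14: (p10, p8, p2) → 19.9556
  f15: (p10, p9, p8) → 42.3857
  f16: (p3, p7, p11) → 13.6915
  f17: (p3, p4, p11) → 12.0261
  f18: (p3, p4, p7) → 25.9491
Σ area = 772.780

Check V−E+F: 11 − 27 + 18 = 2.

facets=18 area=772.780


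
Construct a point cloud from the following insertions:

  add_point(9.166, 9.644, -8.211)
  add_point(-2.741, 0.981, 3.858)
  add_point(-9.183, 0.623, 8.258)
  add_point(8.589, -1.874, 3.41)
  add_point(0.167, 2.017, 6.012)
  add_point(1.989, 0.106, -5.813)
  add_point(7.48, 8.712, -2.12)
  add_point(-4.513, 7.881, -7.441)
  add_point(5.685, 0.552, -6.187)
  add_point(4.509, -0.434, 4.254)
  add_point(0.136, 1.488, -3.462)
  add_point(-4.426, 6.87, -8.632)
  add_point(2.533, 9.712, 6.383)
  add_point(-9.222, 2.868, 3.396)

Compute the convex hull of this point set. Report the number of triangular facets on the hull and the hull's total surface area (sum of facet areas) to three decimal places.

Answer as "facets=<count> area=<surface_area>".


facets=16 area=780.635

Extreme-point indices: [0, 2, 3, 5, 6, 7, 8, 11, 12, 13] — 10 of 14 on the boundary.

Per-facet area ½‖(b−a)×(c−a)‖:
  f1: (p2, p12, p13) → 37.2902
  f2: (p2, p12, p3) → 99.1539
  f3: (p2, p5, p13) → 34.6463
  f4: (p2, p5, p3) → 99.7429
  f5: (p6, p3, p0) → 32.1502
  f6: (p6, p12, p0) → 11.0182
  f7: (p6, p12, p3) → 57.2478
  f8: (p11, p5, p13) → 64.2466
  f9: (p8, p3, p0) → 48.8326
  f10: (p8, p5, p3) → 19.0595
  f11: (p8, p11, p0) → 58.9640
  f12: (p8, p11, p5) → 15.3473
  f13: (p7, p12, p0) → 98.3153
  f14: (p7, p11, p0) → 10.8056
  f15: (p7, p12, p13) → 84.6591
  f16: (p7, p11, p13) → 9.1554
Σ area = 780.635

Check V−E+F: 10 − 24 + 16 = 2.


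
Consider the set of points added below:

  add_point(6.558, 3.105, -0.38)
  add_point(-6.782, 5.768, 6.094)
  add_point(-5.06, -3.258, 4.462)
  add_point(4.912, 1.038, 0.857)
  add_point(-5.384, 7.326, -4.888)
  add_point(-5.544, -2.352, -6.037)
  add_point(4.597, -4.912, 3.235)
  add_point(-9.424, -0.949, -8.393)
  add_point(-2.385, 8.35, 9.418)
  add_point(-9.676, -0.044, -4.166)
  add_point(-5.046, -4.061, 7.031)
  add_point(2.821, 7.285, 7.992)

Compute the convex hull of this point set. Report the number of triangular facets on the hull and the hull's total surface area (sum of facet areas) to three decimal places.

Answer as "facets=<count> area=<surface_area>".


facets=16 area=690.958

Extreme-point indices: [0, 1, 4, 5, 6, 7, 8, 9, 10, 11] — 10 of 12 on the boundary.

Area of each hull facet:
  f1: (p7, p10, p9) → 17.6540
  f2: (p11, p6, p0) → 45.3486
  f3: (p11, p10, p6) → 64.8008
  f4: (p11, p10, p8) → 35.5026
  f5: (p1, p10, p9) → 57.0324
  f6: (p1, p10, p8) → 29.6202
  f7: (p5, p6, p0) → 60.6098
  f8: (p5, p7, p0) → 21.9718
  f9: (p5, p10, p6) → 65.0530
  f10: (p5, p7, p10) → 25.9480
  f11: (p4, p7, p0) → 64.6139
  f12: (p4, p11, p0) → 66.6136
  f13: (p4, p11, p8) → 40.2013
  f14: (p4, p1, p8) → 31.3733
  f15: (p4, p7, p9) → 18.4877
  f16: (p4, p1, p9) → 46.1266
Σ area = 690.958

Euler characteristic 10−24+16 = 2 ✓


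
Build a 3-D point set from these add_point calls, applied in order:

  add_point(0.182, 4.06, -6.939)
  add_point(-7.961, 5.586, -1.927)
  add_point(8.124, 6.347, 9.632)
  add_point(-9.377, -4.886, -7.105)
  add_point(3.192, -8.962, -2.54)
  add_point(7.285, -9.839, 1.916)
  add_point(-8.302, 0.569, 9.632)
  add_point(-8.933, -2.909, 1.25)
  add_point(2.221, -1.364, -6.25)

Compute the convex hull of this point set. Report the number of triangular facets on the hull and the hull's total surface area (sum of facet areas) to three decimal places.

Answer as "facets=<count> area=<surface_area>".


facets=14 area=927.559

Hull vertices (9/9): indices [0, 1, 2, 3, 4, 5, 6, 7, 8].

Triangle areas on the boundary:
  f1: (p6, p5, p2) → 146.7862
  f2: (p8, p0, p3) → 35.3603
  f3: (p8, p5, p2) → 109.5514
  f4: (p8, p0, p2) → 53.4914
  f5: (p7, p5, p3) → 75.8651
  f6: (p7, p6, p5) → 80.1687
  f7: (p1, p0, p2) → 88.9822
  f8: (p1, p6, p2) → 108.3755
  f9: (p1, p0, p3) → 54.9072
  f10: (p1, p7, p3) → 38.9322
  f11: (p1, p7, p6) → 41.4512
  f12: (p4, p5, p3) → 20.1589
  f13: (p4, p8, p3) → 51.3402
  f14: (p4, p8, p5) → 22.1886
Σ area = 927.559

Euler characteristic 9−21+14 = 2 ✓


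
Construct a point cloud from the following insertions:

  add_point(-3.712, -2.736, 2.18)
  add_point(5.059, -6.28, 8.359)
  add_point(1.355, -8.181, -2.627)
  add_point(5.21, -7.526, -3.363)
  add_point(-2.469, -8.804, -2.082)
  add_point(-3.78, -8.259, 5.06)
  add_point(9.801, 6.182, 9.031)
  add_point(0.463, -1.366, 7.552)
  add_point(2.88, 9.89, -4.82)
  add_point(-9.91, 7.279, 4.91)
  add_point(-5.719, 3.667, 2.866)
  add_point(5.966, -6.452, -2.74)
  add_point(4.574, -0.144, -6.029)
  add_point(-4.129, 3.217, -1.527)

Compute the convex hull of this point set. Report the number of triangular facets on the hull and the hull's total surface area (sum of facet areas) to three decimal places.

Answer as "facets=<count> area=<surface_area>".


Hull vertices (12/14): indices [1, 2, 3, 4, 5, 6, 7, 8, 9, 11, 12, 13].

Area of each hull facet:
  f1: (p8, p6, p9) → 126.5581
  f2: (p13, p4, p9) → 49.0848
  f3: (p13, p8, p9) → 45.6853
  f4: (p11, p1, p6) → 74.2980
  f5: (p11, p1, p3) → 7.4327
  f6: (p12, p3, p4) → 30.8054
  f7: (p12, p13, p4) → 56.0049
  f8: (p12, p13, p8) → 45.7226
  f9: (p12, p11, p3) → 4.9382
  f10: (p12, p8, p6) → 79.9762
  f11: (p12, p11, p6) → 61.5839
  f12: (p7, p6, p9) → 81.3115
  f13: (p7, p1, p6) → 40.8404
  f14: (p5, p4, p9) → 60.3262
  f15: (p5, p7, p9) → 58.0906
  f16: (p5, p7, p1) → 28.0225
  f17: (p2, p3, p4) → 0.3640
  f18: (p2, p1, p3) → 23.0752
  f19: (p2, p5, p4) → 13.5860
  f20: (p2, p5, p1) → 43.4012
Σ area = 931.108

Euler characteristic 12−30+20 = 2 ✓

facets=20 area=931.108


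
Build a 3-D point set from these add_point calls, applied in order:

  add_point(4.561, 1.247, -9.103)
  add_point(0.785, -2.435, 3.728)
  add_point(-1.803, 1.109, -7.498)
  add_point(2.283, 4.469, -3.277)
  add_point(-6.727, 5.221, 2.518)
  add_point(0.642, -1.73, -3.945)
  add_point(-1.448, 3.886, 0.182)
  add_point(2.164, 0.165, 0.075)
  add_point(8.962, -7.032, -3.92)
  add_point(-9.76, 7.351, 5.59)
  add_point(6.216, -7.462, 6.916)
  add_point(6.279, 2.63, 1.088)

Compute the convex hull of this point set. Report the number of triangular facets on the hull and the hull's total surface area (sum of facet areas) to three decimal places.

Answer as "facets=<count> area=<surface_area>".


Points on the hull: [0, 1, 2, 3, 5, 8, 9, 10, 11] (9 of 12).

Area of each hull facet:
  f1: (p11, p10, p9) → 100.3780
  f2: (p11, p0, p8) → 50.2098
  f3: (p11, p10, p8) → 55.7188
  f4: (p2, p0, p8) → 33.9200
  f5: (p3, p11, p9) → 46.6140
  f6: (p3, p11, p0) → 21.1733
  f7: (p3, p2, p9) → 51.5266
  f8: (p3, p2, p0) → 19.9127
  f9: (p5, p2, p9) → 42.4469
  f10: (p5, p10, p8) → 54.2423
  f11: (p5, p2, p8) → 18.2758
  f12: (p1, p10, p9) → 29.8215
  f13: (p1, p5, p9) → 55.8197
  f14: (p1, p5, p10) → 27.5133
Σ area = 607.573

Euler: V−E+F = 9−21+14 = 2.

facets=14 area=607.573
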